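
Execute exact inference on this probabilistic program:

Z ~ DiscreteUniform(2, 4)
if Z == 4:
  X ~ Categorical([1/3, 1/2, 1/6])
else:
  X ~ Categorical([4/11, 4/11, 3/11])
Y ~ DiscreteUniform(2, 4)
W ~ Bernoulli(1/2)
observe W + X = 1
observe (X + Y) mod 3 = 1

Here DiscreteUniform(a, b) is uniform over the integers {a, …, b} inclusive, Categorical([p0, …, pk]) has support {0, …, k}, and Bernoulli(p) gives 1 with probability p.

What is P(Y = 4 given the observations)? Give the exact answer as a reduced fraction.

Enumerate traces; 6 have nonzero weight after conditioning:
  (Z=2, X=0, Y=4, W=1) weight 2/99
  (Z=2, X=1, Y=3, W=0) weight 2/99
  (Z=3, X=0, Y=4, W=1) weight 2/99
  (Z=3, X=1, Y=3, W=0) weight 2/99
  (Z=4, X=0, Y=4, W=1) weight 1/54
  (Z=4, X=1, Y=3, W=0) weight 1/36
Group by Y:
  weight(Y=3) = 3/44
  weight(Y=4) = 35/594
Total weight = 3/44 + 35/594 = 151/1188
P(Y=3 | obs) = 3/44 / 151/1188 = 81/151
P(Y=4 | obs) = 35/594 / 151/1188 = 70/151

P(Y = 4 | obs) = 70/151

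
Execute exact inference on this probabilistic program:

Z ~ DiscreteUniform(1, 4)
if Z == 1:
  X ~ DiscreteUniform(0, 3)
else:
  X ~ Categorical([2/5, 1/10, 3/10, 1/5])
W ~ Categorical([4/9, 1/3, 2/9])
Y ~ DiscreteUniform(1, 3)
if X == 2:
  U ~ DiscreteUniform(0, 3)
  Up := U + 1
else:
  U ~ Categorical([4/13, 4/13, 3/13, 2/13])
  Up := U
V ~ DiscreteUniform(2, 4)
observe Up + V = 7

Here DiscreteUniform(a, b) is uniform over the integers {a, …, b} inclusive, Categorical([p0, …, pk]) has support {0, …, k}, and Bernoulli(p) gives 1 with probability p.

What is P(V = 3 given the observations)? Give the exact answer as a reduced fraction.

Enumerate traces; 180 have nonzero weight after conditioning:
  (Z=1, X=0, W=0, Y=1, U=3, V=4) weight 1/2106
  (Z=1, X=0, W=0, Y=2, U=3, V=4) weight 1/2106
  (Z=1, X=0, W=0, Y=3, U=3, V=4) weight 1/2106
  (Z=1, X=0, W=1, Y=1, U=3, V=4) weight 1/2808
  (Z=1, X=0, W=1, Y=2, U=3, V=4) weight 1/2808
  (Z=1, X=0, W=1, Y=3, U=3, V=4) weight 1/2808
  (Z=1, X=0, W=2, Y=1, U=3, V=4) weight 1/4212
  (Z=1, X=0, W=2, Y=2, U=3, V=4) weight 1/4212
  (Z=1, X=2, W=0, Y=1, U=3, V=3) weight 1/1296
  … 171 more
Group by V:
  weight(V=3) = 23/960
  weight(V=4) = 151/2496
Total weight = 23/960 + 151/2496 = 527/6240
P(V=3 | obs) = 23/960 / 527/6240 = 299/1054
P(V=4 | obs) = 151/2496 / 527/6240 = 755/1054

P(V = 3 | obs) = 299/1054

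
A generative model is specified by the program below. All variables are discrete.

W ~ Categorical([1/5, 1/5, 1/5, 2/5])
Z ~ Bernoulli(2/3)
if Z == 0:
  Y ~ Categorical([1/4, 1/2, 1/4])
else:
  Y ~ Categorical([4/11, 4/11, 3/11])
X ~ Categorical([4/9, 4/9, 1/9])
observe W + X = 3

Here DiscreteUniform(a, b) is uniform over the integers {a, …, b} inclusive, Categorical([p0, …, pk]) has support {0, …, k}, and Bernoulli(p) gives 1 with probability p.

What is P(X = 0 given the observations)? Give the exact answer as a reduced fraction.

Enumerate traces; 18 have nonzero weight after conditioning:
  (W=1, Z=0, Y=0, X=2) weight 1/540
  (W=1, Z=0, Y=1, X=2) weight 1/270
  (W=1, Z=0, Y=2, X=2) weight 1/540
  (W=1, Z=1, Y=0, X=2) weight 8/1485
  (W=1, Z=1, Y=1, X=2) weight 8/1485
  (W=1, Z=1, Y=2, X=2) weight 2/495
  (W=2, Z=0, Y=0, X=1) weight 1/135
  (W=2, Z=0, Y=1, X=1) weight 2/135
  (W=3, Z=0, Y=0, X=0) weight 2/135
  … 9 more
Group by X:
  weight(X=0) = 8/45
  weight(X=1) = 4/45
  weight(X=2) = 1/45
Total weight = 8/45 + 4/45 + 1/45 = 13/45
P(X=0 | obs) = 8/45 / 13/45 = 8/13
P(X=1 | obs) = 4/45 / 13/45 = 4/13
P(X=2 | obs) = 1/45 / 13/45 = 1/13

P(X = 0 | obs) = 8/13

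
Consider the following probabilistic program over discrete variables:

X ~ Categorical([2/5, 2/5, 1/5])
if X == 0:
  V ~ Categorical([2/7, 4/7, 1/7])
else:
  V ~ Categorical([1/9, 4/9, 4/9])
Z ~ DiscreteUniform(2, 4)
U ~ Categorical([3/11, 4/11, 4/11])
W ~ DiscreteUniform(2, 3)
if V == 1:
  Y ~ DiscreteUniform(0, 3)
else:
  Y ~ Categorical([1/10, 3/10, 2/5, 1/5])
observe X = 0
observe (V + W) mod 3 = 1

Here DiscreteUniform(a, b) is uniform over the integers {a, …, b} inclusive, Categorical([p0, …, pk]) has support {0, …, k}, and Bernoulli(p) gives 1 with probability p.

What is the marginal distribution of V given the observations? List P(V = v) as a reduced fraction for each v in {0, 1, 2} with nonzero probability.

Enumerate traces; 72 have nonzero weight after conditioning:
  (X=0, V=1, Z=2, U=0, W=3, Y=0) weight 1/385
  (X=0, V=1, Z=2, U=0, W=3, Y=1) weight 1/385
  (X=0, V=1, Z=2, U=0, W=3, Y=2) weight 1/385
  (X=0, V=1, Z=2, U=0, W=3, Y=3) weight 1/385
  (X=0, V=1, Z=2, U=1, W=3, Y=0) weight 4/1155
  (X=0, V=1, Z=2, U=1, W=3, Y=1) weight 4/1155
  (X=0, V=1, Z=2, U=1, W=3, Y=2) weight 4/1155
  (X=0, V=1, Z=2, U=1, W=3, Y=3) weight 4/1155
  (X=0, V=2, Z=2, U=0, W=2, Y=0) weight 1/3850
  … 63 more
Group by V:
  weight(V=1) = 4/35
  weight(V=2) = 1/35
Total weight = 4/35 + 1/35 = 1/7
P(V=1 | obs) = 4/35 / 1/7 = 4/5
P(V=2 | obs) = 1/35 / 1/7 = 1/5

P(V=1) = 4/5, P(V=2) = 1/5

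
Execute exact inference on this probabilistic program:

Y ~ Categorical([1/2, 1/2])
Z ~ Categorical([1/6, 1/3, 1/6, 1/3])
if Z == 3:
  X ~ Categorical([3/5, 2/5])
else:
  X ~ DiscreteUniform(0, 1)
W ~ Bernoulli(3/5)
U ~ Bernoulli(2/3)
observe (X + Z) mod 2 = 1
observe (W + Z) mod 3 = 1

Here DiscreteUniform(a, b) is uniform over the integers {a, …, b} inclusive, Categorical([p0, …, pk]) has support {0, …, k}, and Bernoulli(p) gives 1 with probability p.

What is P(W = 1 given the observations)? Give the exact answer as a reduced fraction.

P(W = 1 | obs) = 51/71

Enumerate traces; 12 have nonzero weight after conditioning:
  (Y=0, Z=0, X=1, W=1, U=0) weight 1/120
  (Y=0, Z=0, X=1, W=1, U=1) weight 1/60
  (Y=0, Z=1, X=0, W=0, U=0) weight 1/90
  (Y=0, Z=1, X=0, W=0, U=1) weight 1/45
  (Y=0, Z=3, X=0, W=1, U=0) weight 1/50
  (Y=0, Z=3, X=0, W=1, U=1) weight 1/25
  (Y=1, Z=0, X=1, W=1, U=0) weight 1/120
  (Y=1, Z=0, X=1, W=1, U=1) weight 1/60
  … 4 more
Group by W:
  weight(W=0) = 1/15
  weight(W=1) = 17/100
Total weight = 1/15 + 17/100 = 71/300
P(W=0 | obs) = 1/15 / 71/300 = 20/71
P(W=1 | obs) = 17/100 / 71/300 = 51/71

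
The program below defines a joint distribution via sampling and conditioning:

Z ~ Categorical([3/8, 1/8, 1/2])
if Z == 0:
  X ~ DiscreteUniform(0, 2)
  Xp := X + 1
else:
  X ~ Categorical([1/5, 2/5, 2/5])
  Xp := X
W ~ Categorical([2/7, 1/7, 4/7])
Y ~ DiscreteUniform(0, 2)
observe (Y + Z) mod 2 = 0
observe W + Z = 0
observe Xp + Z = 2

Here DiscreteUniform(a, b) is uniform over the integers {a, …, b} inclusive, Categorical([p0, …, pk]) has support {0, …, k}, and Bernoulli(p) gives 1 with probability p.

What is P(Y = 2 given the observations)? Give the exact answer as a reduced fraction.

P(Y = 2 | obs) = 1/2

Enumerate traces; 2 have nonzero weight after conditioning:
  (Z=0, X=1, W=0, Y=0) weight 1/84
  (Z=0, X=1, W=0, Y=2) weight 1/84
Group by Y:
  weight(Y=0) = 1/84
  weight(Y=2) = 1/84
Total weight = 1/84 + 1/84 = 1/42
P(Y=0 | obs) = 1/84 / 1/42 = 1/2
P(Y=2 | obs) = 1/84 / 1/42 = 1/2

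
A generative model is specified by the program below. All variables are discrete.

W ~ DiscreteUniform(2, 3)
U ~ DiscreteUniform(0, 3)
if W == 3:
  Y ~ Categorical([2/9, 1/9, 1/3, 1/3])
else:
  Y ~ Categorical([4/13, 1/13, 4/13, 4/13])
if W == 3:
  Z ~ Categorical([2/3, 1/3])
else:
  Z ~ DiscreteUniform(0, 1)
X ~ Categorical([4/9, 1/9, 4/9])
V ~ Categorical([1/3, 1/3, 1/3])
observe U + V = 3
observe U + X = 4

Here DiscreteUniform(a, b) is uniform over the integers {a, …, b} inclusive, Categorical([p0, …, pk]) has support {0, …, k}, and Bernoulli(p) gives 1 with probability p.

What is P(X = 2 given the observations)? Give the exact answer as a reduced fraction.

P(X = 2 | obs) = 4/5

Enumerate traces; 32 have nonzero weight after conditioning:
  (W=2, U=2, Y=0, Z=0, X=2, V=1) weight 1/351
  (W=2, U=2, Y=0, Z=1, X=2, V=1) weight 1/351
  (W=2, U=2, Y=1, Z=0, X=2, V=1) weight 1/1404
  (W=2, U=2, Y=1, Z=1, X=2, V=1) weight 1/1404
  (W=2, U=2, Y=2, Z=0, X=2, V=1) weight 1/351
  (W=2, U=2, Y=2, Z=1, X=2, V=1) weight 1/351
  (W=2, U=2, Y=3, Z=0, X=2, V=1) weight 1/351
  (W=2, U=2, Y=3, Z=1, X=2, V=1) weight 1/351
  (W=2, U=3, Y=0, Z=0, X=1, V=0) weight 1/1404
  … 23 more
Group by X:
  weight(X=1) = 1/108
  weight(X=2) = 1/27
Total weight = 1/108 + 1/27 = 5/108
P(X=1 | obs) = 1/108 / 5/108 = 1/5
P(X=2 | obs) = 1/27 / 5/108 = 4/5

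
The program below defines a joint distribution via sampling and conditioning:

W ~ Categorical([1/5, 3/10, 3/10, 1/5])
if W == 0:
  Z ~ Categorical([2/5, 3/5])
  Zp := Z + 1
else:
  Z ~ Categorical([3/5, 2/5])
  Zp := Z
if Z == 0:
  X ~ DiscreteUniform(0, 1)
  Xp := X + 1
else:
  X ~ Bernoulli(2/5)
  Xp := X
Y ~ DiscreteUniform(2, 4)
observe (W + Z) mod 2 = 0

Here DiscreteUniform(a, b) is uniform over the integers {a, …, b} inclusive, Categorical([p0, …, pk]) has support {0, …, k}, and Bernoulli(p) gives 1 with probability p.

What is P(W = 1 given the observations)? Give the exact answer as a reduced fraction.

Enumerate traces; 24 have nonzero weight after conditioning:
  (W=0, Z=0, X=0, Y=2) weight 1/75
  (W=0, Z=0, X=0, Y=3) weight 1/75
  (W=0, Z=0, X=0, Y=4) weight 1/75
  (W=0, Z=0, X=1, Y=2) weight 1/75
  (W=0, Z=0, X=1, Y=3) weight 1/75
  (W=0, Z=0, X=1, Y=4) weight 1/75
  (W=1, Z=1, X=0, Y=2) weight 3/125
  (W=1, Z=1, X=0, Y=3) weight 3/125
  (W=2, Z=0, X=0, Y=2) weight 3/100
  (W=3, Z=1, X=0, Y=2) weight 2/125
  … 14 more
Group by W:
  weight(W=0) = 2/25
  weight(W=1) = 3/25
  weight(W=2) = 9/50
  weight(W=3) = 2/25
Total weight = 2/25 + 3/25 + 9/50 + 2/25 = 23/50
P(W=0 | obs) = 2/25 / 23/50 = 4/23
P(W=1 | obs) = 3/25 / 23/50 = 6/23
P(W=2 | obs) = 9/50 / 23/50 = 9/23
P(W=3 | obs) = 2/25 / 23/50 = 4/23

P(W = 1 | obs) = 6/23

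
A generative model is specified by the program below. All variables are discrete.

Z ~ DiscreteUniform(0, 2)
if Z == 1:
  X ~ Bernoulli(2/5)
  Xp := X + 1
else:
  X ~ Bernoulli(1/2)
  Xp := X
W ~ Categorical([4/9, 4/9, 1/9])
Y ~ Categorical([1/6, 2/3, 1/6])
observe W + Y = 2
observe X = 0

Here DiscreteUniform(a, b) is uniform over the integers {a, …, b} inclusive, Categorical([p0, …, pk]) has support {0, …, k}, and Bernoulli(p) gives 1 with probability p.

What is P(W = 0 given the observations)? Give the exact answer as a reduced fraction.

Enumerate traces; 9 have nonzero weight after conditioning:
  (Z=0, X=0, W=0, Y=2) weight 1/81
  (Z=0, X=0, W=1, Y=1) weight 4/81
  (Z=0, X=0, W=2, Y=0) weight 1/324
  (Z=1, X=0, W=0, Y=2) weight 2/135
  (Z=1, X=0, W=1, Y=1) weight 8/135
  (Z=1, X=0, W=2, Y=0) weight 1/270
  (Z=2, X=0, W=0, Y=2) weight 1/81
  (Z=2, X=0, W=1, Y=1) weight 4/81
  … 1 more
Group by W:
  weight(W=0) = 16/405
  weight(W=1) = 64/405
  weight(W=2) = 4/405
Total weight = 16/405 + 64/405 + 4/405 = 28/135
P(W=0 | obs) = 16/405 / 28/135 = 4/21
P(W=1 | obs) = 64/405 / 28/135 = 16/21
P(W=2 | obs) = 4/405 / 28/135 = 1/21

P(W = 0 | obs) = 4/21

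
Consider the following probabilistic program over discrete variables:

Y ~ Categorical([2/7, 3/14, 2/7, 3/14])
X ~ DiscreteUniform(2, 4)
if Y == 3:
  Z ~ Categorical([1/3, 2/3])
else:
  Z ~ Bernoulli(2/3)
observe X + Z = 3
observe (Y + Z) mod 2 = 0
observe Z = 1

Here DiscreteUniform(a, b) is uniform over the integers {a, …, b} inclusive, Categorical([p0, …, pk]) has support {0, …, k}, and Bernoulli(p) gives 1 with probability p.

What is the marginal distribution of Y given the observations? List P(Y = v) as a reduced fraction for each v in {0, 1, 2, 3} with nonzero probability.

P(Y=1) = 1/2, P(Y=3) = 1/2

Enumerate traces; 2 have nonzero weight after conditioning:
  (Y=1, X=2, Z=1) weight 1/21
  (Y=3, X=2, Z=1) weight 1/21
Group by Y:
  weight(Y=1) = 1/21
  weight(Y=3) = 1/21
Total weight = 1/21 + 1/21 = 2/21
P(Y=1 | obs) = 1/21 / 2/21 = 1/2
P(Y=3 | obs) = 1/21 / 2/21 = 1/2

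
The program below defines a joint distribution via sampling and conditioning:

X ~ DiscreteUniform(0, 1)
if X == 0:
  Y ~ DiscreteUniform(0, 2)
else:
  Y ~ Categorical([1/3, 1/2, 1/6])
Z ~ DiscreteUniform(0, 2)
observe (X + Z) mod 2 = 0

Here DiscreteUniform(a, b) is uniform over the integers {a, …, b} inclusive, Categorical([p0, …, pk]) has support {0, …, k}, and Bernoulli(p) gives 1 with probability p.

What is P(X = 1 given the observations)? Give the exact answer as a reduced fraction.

Enumerate traces; 9 have nonzero weight after conditioning:
  (X=0, Y=0, Z=0) weight 1/18
  (X=0, Y=0, Z=2) weight 1/18
  (X=0, Y=1, Z=0) weight 1/18
  (X=0, Y=1, Z=2) weight 1/18
  (X=0, Y=2, Z=0) weight 1/18
  (X=0, Y=2, Z=2) weight 1/18
  (X=1, Y=0, Z=1) weight 1/18
  (X=1, Y=1, Z=1) weight 1/12
  … 1 more
Group by X:
  weight(X=0) = 1/3
  weight(X=1) = 1/6
Total weight = 1/3 + 1/6 = 1/2
P(X=0 | obs) = 1/3 / 1/2 = 2/3
P(X=1 | obs) = 1/6 / 1/2 = 1/3

P(X = 1 | obs) = 1/3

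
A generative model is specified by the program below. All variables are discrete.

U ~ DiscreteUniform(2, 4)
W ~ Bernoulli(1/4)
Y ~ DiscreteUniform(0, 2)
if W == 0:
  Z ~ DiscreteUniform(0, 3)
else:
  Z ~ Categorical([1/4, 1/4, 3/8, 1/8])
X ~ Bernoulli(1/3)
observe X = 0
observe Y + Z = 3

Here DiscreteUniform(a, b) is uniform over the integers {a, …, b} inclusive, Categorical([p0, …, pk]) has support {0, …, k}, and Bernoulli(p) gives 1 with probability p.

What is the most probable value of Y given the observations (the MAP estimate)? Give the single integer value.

argmax_v P(Y = v | obs) = 1

Enumerate traces; 18 have nonzero weight after conditioning:
  (U=2, W=0, Y=0, Z=3, X=0) weight 1/72
  (U=2, W=0, Y=1, Z=2, X=0) weight 1/72
  (U=2, W=0, Y=2, Z=1, X=0) weight 1/72
  (U=2, W=1, Y=0, Z=3, X=0) weight 1/432
  (U=2, W=1, Y=1, Z=2, X=0) weight 1/144
  (U=2, W=1, Y=2, Z=1, X=0) weight 1/216
  (U=3, W=0, Y=0, Z=3, X=0) weight 1/72
  (U=3, W=0, Y=1, Z=2, X=0) weight 1/72
  … 10 more
Group by Y:
  weight(Y=0) = 7/144
  weight(Y=1) = 1/16
  weight(Y=2) = 1/18
Total weight = 7/144 + 1/16 + 1/18 = 1/6
P(Y=0 | obs) = 7/144 / 1/6 = 7/24
P(Y=1 | obs) = 1/16 / 1/6 = 3/8
P(Y=2 | obs) = 1/18 / 1/6 = 1/3
argmax = 1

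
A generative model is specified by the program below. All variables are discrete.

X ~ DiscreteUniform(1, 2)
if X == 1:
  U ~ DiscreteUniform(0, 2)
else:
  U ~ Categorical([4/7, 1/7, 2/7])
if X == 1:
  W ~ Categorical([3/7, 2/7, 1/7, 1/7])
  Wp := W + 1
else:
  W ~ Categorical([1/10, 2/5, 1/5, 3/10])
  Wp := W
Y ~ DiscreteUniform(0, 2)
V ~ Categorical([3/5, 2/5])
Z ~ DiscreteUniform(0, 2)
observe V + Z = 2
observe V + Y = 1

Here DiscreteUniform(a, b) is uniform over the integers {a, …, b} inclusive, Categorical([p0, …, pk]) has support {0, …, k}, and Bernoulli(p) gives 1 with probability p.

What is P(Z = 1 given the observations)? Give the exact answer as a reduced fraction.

Enumerate traces; 48 have nonzero weight after conditioning:
  (X=1, U=0, W=0, Y=0, V=1, Z=1) weight 1/315
  (X=1, U=0, W=0, Y=1, V=0, Z=2) weight 1/210
  (X=1, U=0, W=1, Y=0, V=1, Z=1) weight 2/945
  (X=1, U=0, W=1, Y=1, V=0, Z=2) weight 1/315
  (X=1, U=0, W=2, Y=0, V=1, Z=1) weight 1/945
  (X=1, U=0, W=2, Y=1, V=0, Z=2) weight 1/630
  (X=1, U=0, W=3, Y=0, V=1, Z=1) weight 1/945
  (X=1, U=0, W=3, Y=1, V=0, Z=2) weight 1/630
  … 40 more
Group by Z:
  weight(Z=1) = 2/45
  weight(Z=2) = 1/15
Total weight = 2/45 + 1/15 = 1/9
P(Z=1 | obs) = 2/45 / 1/9 = 2/5
P(Z=2 | obs) = 1/15 / 1/9 = 3/5

P(Z = 1 | obs) = 2/5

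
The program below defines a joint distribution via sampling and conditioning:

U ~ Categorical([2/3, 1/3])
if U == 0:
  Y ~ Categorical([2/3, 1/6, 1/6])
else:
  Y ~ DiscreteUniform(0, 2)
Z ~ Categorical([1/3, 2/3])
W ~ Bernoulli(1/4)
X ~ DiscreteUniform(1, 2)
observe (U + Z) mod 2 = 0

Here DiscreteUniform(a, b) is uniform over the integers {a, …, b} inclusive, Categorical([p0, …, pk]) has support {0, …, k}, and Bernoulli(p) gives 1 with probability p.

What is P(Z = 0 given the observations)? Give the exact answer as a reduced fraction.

P(Z = 0 | obs) = 1/2

Enumerate traces; 24 have nonzero weight after conditioning:
  (U=0, Y=0, Z=0, W=0, X=1) weight 1/18
  (U=0, Y=0, Z=0, W=0, X=2) weight 1/18
  (U=0, Y=0, Z=0, W=1, X=1) weight 1/54
  (U=0, Y=0, Z=0, W=1, X=2) weight 1/54
  (U=0, Y=1, Z=0, W=0, X=1) weight 1/72
  (U=0, Y=1, Z=0, W=0, X=2) weight 1/72
  (U=0, Y=1, Z=0, W=1, X=1) weight 1/216
  (U=0, Y=1, Z=0, W=1, X=2) weight 1/216
  (U=1, Y=0, Z=1, W=0, X=1) weight 1/36
  … 15 more
Group by Z:
  weight(Z=0) = 2/9
  weight(Z=1) = 2/9
Total weight = 2/9 + 2/9 = 4/9
P(Z=0 | obs) = 2/9 / 4/9 = 1/2
P(Z=1 | obs) = 2/9 / 4/9 = 1/2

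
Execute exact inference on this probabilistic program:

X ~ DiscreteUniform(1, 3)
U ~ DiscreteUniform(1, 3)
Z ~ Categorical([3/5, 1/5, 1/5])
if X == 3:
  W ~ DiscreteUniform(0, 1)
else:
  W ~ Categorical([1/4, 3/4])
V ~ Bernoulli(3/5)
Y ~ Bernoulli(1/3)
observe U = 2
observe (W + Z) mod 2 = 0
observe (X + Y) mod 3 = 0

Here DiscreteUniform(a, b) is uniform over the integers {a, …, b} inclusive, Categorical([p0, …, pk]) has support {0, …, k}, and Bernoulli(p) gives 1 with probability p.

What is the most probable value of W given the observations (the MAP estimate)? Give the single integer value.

Enumerate traces; 12 have nonzero weight after conditioning:
  (X=2, U=2, Z=0, W=0, V=0, Y=1) weight 1/450
  (X=2, U=2, Z=0, W=0, V=1, Y=1) weight 1/300
  (X=2, U=2, Z=1, W=1, V=0, Y=1) weight 1/450
  (X=2, U=2, Z=1, W=1, V=1, Y=1) weight 1/300
  (X=2, U=2, Z=2, W=0, V=0, Y=1) weight 1/1350
  (X=2, U=2, Z=2, W=0, V=1, Y=1) weight 1/900
  (X=3, U=2, Z=0, W=0, V=0, Y=0) weight 2/225
  (X=3, U=2, Z=0, W=0, V=1, Y=0) weight 1/75
  … 4 more
Group by W:
  weight(W=0) = 1/27
  weight(W=1) = 7/540
Total weight = 1/27 + 7/540 = 1/20
P(W=0 | obs) = 1/27 / 1/20 = 20/27
P(W=1 | obs) = 7/540 / 1/20 = 7/27
argmax = 0

argmax_v P(W = v | obs) = 0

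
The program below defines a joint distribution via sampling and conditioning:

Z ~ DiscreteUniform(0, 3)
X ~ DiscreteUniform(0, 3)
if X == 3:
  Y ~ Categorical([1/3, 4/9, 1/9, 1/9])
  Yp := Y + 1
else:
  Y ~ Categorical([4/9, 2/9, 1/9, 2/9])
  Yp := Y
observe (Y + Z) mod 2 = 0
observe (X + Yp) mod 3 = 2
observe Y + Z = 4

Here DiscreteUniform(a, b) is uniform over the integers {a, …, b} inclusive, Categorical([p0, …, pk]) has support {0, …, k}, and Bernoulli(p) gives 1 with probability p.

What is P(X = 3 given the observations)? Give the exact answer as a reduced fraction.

Enumerate traces; 4 have nonzero weight after conditioning:
  (Z=1, X=2, Y=3) weight 1/72
  (Z=2, X=0, Y=2) weight 1/144
  (Z=3, X=1, Y=1) weight 1/72
  (Z=3, X=3, Y=1) weight 1/36
Group by X:
  weight(X=0) = 1/144
  weight(X=1) = 1/72
  weight(X=2) = 1/72
  weight(X=3) = 1/36
Total weight = 1/144 + 1/72 + 1/72 + 1/36 = 1/16
P(X=0 | obs) = 1/144 / 1/16 = 1/9
P(X=1 | obs) = 1/72 / 1/16 = 2/9
P(X=2 | obs) = 1/72 / 1/16 = 2/9
P(X=3 | obs) = 1/36 / 1/16 = 4/9

P(X = 3 | obs) = 4/9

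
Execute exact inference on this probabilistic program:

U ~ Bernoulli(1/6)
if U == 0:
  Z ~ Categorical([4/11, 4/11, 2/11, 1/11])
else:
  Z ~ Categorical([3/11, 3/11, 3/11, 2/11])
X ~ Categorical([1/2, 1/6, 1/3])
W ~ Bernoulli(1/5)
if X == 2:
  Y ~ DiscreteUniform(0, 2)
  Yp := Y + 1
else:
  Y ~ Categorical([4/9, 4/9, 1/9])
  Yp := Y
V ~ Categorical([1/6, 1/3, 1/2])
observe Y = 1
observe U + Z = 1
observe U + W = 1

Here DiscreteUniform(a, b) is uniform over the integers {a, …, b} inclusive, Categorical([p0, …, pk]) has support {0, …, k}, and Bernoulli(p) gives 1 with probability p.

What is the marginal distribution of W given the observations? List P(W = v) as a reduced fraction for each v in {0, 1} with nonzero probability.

Enumerate traces; 18 have nonzero weight after conditioning:
  (U=0, Z=1, X=0, W=1, Y=1, V=0) weight 2/891
  (U=0, Z=1, X=0, W=1, Y=1, V=1) weight 4/891
  (U=0, Z=1, X=0, W=1, Y=1, V=2) weight 2/297
  (U=0, Z=1, X=1, W=1, Y=1, V=0) weight 2/2673
  (U=0, Z=1, X=1, W=1, Y=1, V=1) weight 4/2673
  (U=0, Z=1, X=1, W=1, Y=1, V=2) weight 2/891
  (U=0, Z=1, X=2, W=1, Y=1, V=0) weight 1/891
  (U=0, Z=1, X=2, W=1, Y=1, V=1) weight 2/891
  (U=1, Z=0, X=0, W=0, Y=1, V=0) weight 2/1485
  … 9 more
Group by W:
  weight(W=0) = 2/135
  weight(W=1) = 2/81
Total weight = 2/135 + 2/81 = 16/405
P(W=0 | obs) = 2/135 / 16/405 = 3/8
P(W=1 | obs) = 2/81 / 16/405 = 5/8

P(W=0) = 3/8, P(W=1) = 5/8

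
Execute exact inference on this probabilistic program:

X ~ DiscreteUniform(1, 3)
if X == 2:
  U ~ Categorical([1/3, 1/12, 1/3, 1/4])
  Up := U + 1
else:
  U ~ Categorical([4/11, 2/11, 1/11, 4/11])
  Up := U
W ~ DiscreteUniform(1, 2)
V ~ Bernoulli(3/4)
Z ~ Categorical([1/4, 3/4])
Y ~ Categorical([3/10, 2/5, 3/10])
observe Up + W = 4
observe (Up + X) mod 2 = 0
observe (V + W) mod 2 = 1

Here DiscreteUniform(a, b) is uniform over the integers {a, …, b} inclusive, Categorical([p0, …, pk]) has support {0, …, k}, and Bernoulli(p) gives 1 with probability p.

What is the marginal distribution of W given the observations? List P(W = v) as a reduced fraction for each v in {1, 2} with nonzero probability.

Enumerate traces; 18 have nonzero weight after conditioning:
  (X=1, U=3, W=1, V=0, Z=0, Y=0) weight 1/880
  (X=1, U=3, W=1, V=0, Z=0, Y=1) weight 1/660
  (X=1, U=3, W=1, V=0, Z=0, Y=2) weight 1/880
  (X=1, U=3, W=1, V=0, Z=1, Y=0) weight 3/880
  (X=1, U=3, W=1, V=0, Z=1, Y=1) weight 1/220
  (X=1, U=3, W=1, V=0, Z=1, Y=2) weight 3/880
  (X=2, U=1, W=2, V=1, Z=0, Y=0) weight 1/1280
  (X=2, U=1, W=2, V=1, Z=0, Y=1) weight 1/960
  … 10 more
Group by W:
  weight(W=1) = 1/33
  weight(W=2) = 1/96
Total weight = 1/33 + 1/96 = 43/1056
P(W=1 | obs) = 1/33 / 43/1056 = 32/43
P(W=2 | obs) = 1/96 / 43/1056 = 11/43

P(W=1) = 32/43, P(W=2) = 11/43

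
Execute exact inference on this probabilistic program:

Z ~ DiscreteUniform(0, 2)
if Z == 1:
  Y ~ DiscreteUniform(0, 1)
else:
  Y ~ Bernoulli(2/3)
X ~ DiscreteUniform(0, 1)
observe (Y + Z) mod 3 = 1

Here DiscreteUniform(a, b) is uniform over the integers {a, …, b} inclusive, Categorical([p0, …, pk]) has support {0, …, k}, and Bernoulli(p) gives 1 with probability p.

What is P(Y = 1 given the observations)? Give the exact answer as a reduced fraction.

Enumerate traces; 4 have nonzero weight after conditioning:
  (Z=0, Y=1, X=0) weight 1/9
  (Z=0, Y=1, X=1) weight 1/9
  (Z=1, Y=0, X=0) weight 1/12
  (Z=1, Y=0, X=1) weight 1/12
Group by Y:
  weight(Y=0) = 1/6
  weight(Y=1) = 2/9
Total weight = 1/6 + 2/9 = 7/18
P(Y=0 | obs) = 1/6 / 7/18 = 3/7
P(Y=1 | obs) = 2/9 / 7/18 = 4/7

P(Y = 1 | obs) = 4/7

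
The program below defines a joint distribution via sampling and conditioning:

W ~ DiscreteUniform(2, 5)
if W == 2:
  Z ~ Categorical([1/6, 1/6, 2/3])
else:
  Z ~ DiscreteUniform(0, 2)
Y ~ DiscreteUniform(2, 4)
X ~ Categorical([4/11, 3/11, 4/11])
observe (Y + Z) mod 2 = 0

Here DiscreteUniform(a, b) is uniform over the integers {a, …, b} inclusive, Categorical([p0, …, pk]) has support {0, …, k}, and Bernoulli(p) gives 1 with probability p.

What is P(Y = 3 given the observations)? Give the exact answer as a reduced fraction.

Enumerate traces; 60 have nonzero weight after conditioning:
  (W=2, Z=0, Y=2, X=0) weight 1/198
  (W=2, Z=0, Y=2, X=1) weight 1/264
  (W=2, Z=0, Y=2, X=2) weight 1/198
  (W=2, Z=0, Y=4, X=0) weight 1/198
  (W=2, Z=0, Y=4, X=1) weight 1/264
  (W=2, Z=0, Y=4, X=2) weight 1/198
  (W=2, Z=1, Y=3, X=0) weight 1/198
  (W=2, Z=1, Y=3, X=1) weight 1/264
  … 52 more
Group by Y:
  weight(Y=2) = 17/72
  weight(Y=3) = 7/72
  weight(Y=4) = 17/72
Total weight = 17/72 + 7/72 + 17/72 = 41/72
P(Y=2 | obs) = 17/72 / 41/72 = 17/41
P(Y=3 | obs) = 7/72 / 41/72 = 7/41
P(Y=4 | obs) = 17/72 / 41/72 = 17/41

P(Y = 3 | obs) = 7/41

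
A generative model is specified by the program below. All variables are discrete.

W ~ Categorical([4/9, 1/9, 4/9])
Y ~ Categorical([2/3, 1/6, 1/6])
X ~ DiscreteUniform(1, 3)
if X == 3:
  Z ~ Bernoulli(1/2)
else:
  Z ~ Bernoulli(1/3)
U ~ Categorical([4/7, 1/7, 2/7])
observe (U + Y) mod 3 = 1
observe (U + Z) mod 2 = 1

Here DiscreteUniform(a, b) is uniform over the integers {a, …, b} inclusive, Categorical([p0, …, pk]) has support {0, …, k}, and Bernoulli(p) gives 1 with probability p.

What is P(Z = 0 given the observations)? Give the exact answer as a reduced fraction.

P(Z = 0 | obs) = 22/43

Enumerate traces; 27 have nonzero weight after conditioning:
  (W=0, Y=0, X=1, Z=0, U=1) weight 16/1701
  (W=0, Y=0, X=2, Z=0, U=1) weight 16/1701
  (W=0, Y=0, X=3, Z=0, U=1) weight 4/567
  (W=0, Y=1, X=1, Z=1, U=0) weight 8/1701
  (W=0, Y=1, X=2, Z=1, U=0) weight 8/1701
  (W=0, Y=1, X=3, Z=1, U=0) weight 4/567
  (W=0, Y=2, X=1, Z=1, U=2) weight 4/1701
  (W=0, Y=2, X=2, Z=1, U=2) weight 4/1701
  … 19 more
Group by Z:
  weight(Z=0) = 11/189
  weight(Z=1) = 1/18
Total weight = 11/189 + 1/18 = 43/378
P(Z=0 | obs) = 11/189 / 43/378 = 22/43
P(Z=1 | obs) = 1/18 / 43/378 = 21/43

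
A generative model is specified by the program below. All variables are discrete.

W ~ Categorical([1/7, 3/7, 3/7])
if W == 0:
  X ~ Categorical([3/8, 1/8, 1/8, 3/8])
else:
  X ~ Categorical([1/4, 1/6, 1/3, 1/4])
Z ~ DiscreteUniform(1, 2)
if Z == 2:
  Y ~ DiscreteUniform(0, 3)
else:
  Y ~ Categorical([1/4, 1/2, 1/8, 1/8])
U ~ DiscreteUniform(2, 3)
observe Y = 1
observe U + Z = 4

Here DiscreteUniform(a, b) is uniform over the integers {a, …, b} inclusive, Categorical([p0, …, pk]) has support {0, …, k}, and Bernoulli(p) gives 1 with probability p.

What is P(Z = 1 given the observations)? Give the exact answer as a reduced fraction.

Enumerate traces; 24 have nonzero weight after conditioning:
  (W=0, X=0, Z=1, Y=1, U=3) weight 3/448
  (W=0, X=0, Z=2, Y=1, U=2) weight 3/896
  (W=0, X=1, Z=1, Y=1, U=3) weight 1/448
  (W=0, X=1, Z=2, Y=1, U=2) weight 1/896
  (W=0, X=2, Z=1, Y=1, U=3) weight 1/448
  (W=0, X=2, Z=2, Y=1, U=2) weight 1/896
  (W=0, X=3, Z=1, Y=1, U=3) weight 3/448
  (W=0, X=3, Z=2, Y=1, U=2) weight 3/896
  … 16 more
Group by Z:
  weight(Z=1) = 1/8
  weight(Z=2) = 1/16
Total weight = 1/8 + 1/16 = 3/16
P(Z=1 | obs) = 1/8 / 3/16 = 2/3
P(Z=2 | obs) = 1/16 / 3/16 = 1/3

P(Z = 1 | obs) = 2/3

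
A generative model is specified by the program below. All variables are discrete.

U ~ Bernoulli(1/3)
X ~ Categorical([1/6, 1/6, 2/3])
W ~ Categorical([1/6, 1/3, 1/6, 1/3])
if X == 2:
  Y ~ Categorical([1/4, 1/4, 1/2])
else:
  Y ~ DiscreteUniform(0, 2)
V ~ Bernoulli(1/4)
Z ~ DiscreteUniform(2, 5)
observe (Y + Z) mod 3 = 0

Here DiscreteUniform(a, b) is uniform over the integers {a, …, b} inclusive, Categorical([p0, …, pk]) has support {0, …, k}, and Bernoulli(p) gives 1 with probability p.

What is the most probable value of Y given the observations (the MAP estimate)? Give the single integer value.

argmax_v P(Y = v | obs) = 1

Enumerate traces; 192 have nonzero weight after conditioning:
  (U=0, X=0, W=0, Y=0, V=0, Z=3) weight 1/864
  (U=0, X=0, W=0, Y=0, V=1, Z=3) weight 1/2592
  (U=0, X=0, W=0, Y=1, V=0, Z=2) weight 1/864
  (U=0, X=0, W=0, Y=1, V=0, Z=5) weight 1/864
  (U=0, X=0, W=0, Y=1, V=1, Z=2) weight 1/2592
  (U=0, X=0, W=0, Y=1, V=1, Z=5) weight 1/2592
  (U=0, X=0, W=0, Y=2, V=0, Z=4) weight 1/864
  (U=0, X=0, W=0, Y=2, V=1, Z=4) weight 1/2592
  … 184 more
Group by Y:
  weight(Y=0) = 5/72
  weight(Y=1) = 5/36
  weight(Y=2) = 1/9
Total weight = 5/72 + 5/36 + 1/9 = 23/72
P(Y=0 | obs) = 5/72 / 23/72 = 5/23
P(Y=1 | obs) = 5/36 / 23/72 = 10/23
P(Y=2 | obs) = 1/9 / 23/72 = 8/23
argmax = 1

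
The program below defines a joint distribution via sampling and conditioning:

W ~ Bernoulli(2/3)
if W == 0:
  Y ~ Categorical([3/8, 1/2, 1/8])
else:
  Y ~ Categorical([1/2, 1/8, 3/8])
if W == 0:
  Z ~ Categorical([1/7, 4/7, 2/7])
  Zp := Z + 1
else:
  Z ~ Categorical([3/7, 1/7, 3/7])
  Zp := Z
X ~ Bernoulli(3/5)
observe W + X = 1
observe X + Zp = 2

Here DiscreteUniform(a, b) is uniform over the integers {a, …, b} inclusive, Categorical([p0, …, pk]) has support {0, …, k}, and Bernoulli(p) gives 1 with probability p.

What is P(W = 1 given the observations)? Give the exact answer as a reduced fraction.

P(W = 1 | obs) = 4/5

Enumerate traces; 6 have nonzero weight after conditioning:
  (W=0, Y=0, Z=0, X=1) weight 3/280
  (W=0, Y=1, Z=0, X=1) weight 1/70
  (W=0, Y=2, Z=0, X=1) weight 1/280
  (W=1, Y=0, Z=2, X=0) weight 2/35
  (W=1, Y=1, Z=2, X=0) weight 1/70
  (W=1, Y=2, Z=2, X=0) weight 3/70
Group by W:
  weight(W=0) = 1/35
  weight(W=1) = 4/35
Total weight = 1/35 + 4/35 = 1/7
P(W=0 | obs) = 1/35 / 1/7 = 1/5
P(W=1 | obs) = 4/35 / 1/7 = 4/5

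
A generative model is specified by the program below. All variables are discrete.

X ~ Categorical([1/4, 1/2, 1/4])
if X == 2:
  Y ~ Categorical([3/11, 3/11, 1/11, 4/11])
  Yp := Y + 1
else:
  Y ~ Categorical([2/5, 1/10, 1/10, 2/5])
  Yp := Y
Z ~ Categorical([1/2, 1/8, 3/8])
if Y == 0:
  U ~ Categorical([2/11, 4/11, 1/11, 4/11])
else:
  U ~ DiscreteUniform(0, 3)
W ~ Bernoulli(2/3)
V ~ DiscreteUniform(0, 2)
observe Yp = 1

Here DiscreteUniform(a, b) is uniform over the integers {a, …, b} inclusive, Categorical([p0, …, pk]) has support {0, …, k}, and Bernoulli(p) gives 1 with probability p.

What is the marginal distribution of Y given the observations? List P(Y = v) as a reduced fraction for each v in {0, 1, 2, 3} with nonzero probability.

P(Y=0) = 10/21, P(Y=1) = 11/21

Enumerate traces; 216 have nonzero weight after conditioning:
  (X=0, Y=1, Z=0, U=0, W=0, V=0) weight 1/2880
  (X=0, Y=1, Z=0, U=0, W=0, V=1) weight 1/2880
  (X=0, Y=1, Z=0, U=0, W=0, V=2) weight 1/2880
  (X=0, Y=1, Z=0, U=0, W=1, V=0) weight 1/1440
  (X=0, Y=1, Z=0, U=0, W=1, V=1) weight 1/1440
  (X=0, Y=1, Z=0, U=0, W=1, V=2) weight 1/1440
  (X=0, Y=1, Z=0, U=1, W=0, V=0) weight 1/2880
  (X=0, Y=1, Z=0, U=1, W=0, V=1) weight 1/2880
  (X=2, Y=0, Z=0, U=0, W=0, V=0) weight 1/1452
  … 207 more
Group by Y:
  weight(Y=0) = 3/44
  weight(Y=1) = 3/40
Total weight = 3/44 + 3/40 = 63/440
P(Y=0 | obs) = 3/44 / 63/440 = 10/21
P(Y=1 | obs) = 3/40 / 63/440 = 11/21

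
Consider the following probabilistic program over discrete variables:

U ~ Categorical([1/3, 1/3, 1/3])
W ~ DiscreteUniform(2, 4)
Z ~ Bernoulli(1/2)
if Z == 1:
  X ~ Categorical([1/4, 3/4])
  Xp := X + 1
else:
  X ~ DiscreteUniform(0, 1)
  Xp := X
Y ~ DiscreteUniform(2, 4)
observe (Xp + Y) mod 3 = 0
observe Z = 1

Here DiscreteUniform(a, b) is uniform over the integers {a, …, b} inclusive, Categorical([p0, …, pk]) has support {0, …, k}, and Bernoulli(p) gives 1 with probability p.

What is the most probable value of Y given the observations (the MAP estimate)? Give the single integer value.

Enumerate traces; 18 have nonzero weight after conditioning:
  (U=0, W=2, Z=1, X=0, Y=2) weight 1/216
  (U=0, W=2, Z=1, X=1, Y=4) weight 1/72
  (U=0, W=3, Z=1, X=0, Y=2) weight 1/216
  (U=0, W=3, Z=1, X=1, Y=4) weight 1/72
  (U=0, W=4, Z=1, X=0, Y=2) weight 1/216
  (U=0, W=4, Z=1, X=1, Y=4) weight 1/72
  (U=1, W=2, Z=1, X=0, Y=2) weight 1/216
  (U=1, W=2, Z=1, X=1, Y=4) weight 1/72
  … 10 more
Group by Y:
  weight(Y=2) = 1/24
  weight(Y=4) = 1/8
Total weight = 1/24 + 1/8 = 1/6
P(Y=2 | obs) = 1/24 / 1/6 = 1/4
P(Y=4 | obs) = 1/8 / 1/6 = 3/4
argmax = 4

argmax_v P(Y = v | obs) = 4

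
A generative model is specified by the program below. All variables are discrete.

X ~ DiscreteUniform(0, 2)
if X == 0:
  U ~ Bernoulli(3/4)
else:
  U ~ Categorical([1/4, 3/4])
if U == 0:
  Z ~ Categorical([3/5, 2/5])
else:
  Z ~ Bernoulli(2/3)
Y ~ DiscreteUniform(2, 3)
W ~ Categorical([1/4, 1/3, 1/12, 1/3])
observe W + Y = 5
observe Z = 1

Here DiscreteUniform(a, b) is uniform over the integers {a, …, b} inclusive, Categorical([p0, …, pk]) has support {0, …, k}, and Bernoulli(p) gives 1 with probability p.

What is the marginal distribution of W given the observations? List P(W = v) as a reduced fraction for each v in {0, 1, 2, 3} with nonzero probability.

P(W=2) = 1/5, P(W=3) = 4/5

Enumerate traces; 12 have nonzero weight after conditioning:
  (X=0, U=0, Z=1, Y=2, W=3) weight 1/180
  (X=0, U=0, Z=1, Y=3, W=2) weight 1/720
  (X=0, U=1, Z=1, Y=2, W=3) weight 1/36
  (X=0, U=1, Z=1, Y=3, W=2) weight 1/144
  (X=1, U=0, Z=1, Y=2, W=3) weight 1/180
  (X=1, U=0, Z=1, Y=3, W=2) weight 1/720
  (X=1, U=1, Z=1, Y=2, W=3) weight 1/36
  (X=1, U=1, Z=1, Y=3, W=2) weight 1/144
  … 4 more
Group by W:
  weight(W=2) = 1/40
  weight(W=3) = 1/10
Total weight = 1/40 + 1/10 = 1/8
P(W=2 | obs) = 1/40 / 1/8 = 1/5
P(W=3 | obs) = 1/10 / 1/8 = 4/5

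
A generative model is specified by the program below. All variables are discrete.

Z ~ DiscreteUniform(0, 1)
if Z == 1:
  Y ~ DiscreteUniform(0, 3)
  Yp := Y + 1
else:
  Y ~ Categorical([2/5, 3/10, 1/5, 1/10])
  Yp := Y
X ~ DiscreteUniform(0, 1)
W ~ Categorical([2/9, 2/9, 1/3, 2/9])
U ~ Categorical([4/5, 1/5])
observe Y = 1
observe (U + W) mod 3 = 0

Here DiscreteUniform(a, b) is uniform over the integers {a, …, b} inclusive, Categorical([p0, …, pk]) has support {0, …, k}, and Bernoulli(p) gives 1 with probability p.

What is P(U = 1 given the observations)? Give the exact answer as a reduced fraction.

Enumerate traces; 12 have nonzero weight after conditioning:
  (Z=0, Y=1, X=0, W=0, U=0) weight 1/75
  (Z=0, Y=1, X=0, W=2, U=1) weight 1/200
  (Z=0, Y=1, X=0, W=3, U=0) weight 1/75
  (Z=0, Y=1, X=1, W=0, U=0) weight 1/75
  (Z=0, Y=1, X=1, W=2, U=1) weight 1/200
  (Z=0, Y=1, X=1, W=3, U=0) weight 1/75
  (Z=1, Y=1, X=0, W=0, U=0) weight 1/90
  (Z=1, Y=1, X=0, W=2, U=1) weight 1/240
  … 4 more
Group by U:
  weight(U=0) = 22/225
  weight(U=1) = 11/600
Total weight = 22/225 + 11/600 = 209/1800
P(U=0 | obs) = 22/225 / 209/1800 = 16/19
P(U=1 | obs) = 11/600 / 209/1800 = 3/19

P(U = 1 | obs) = 3/19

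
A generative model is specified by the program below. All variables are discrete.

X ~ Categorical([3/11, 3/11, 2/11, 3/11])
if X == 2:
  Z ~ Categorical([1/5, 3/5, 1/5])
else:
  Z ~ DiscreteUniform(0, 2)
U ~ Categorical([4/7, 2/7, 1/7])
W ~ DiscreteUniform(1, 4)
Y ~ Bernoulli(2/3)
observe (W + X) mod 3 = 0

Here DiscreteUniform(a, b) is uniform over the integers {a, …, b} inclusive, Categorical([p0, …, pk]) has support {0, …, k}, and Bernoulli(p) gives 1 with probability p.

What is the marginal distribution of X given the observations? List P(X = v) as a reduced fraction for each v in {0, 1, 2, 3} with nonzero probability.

Enumerate traces; 90 have nonzero weight after conditioning:
  (X=0, Z=0, U=0, W=3, Y=0) weight 1/231
  (X=0, Z=0, U=0, W=3, Y=1) weight 2/231
  (X=0, Z=0, U=1, W=3, Y=0) weight 1/462
  (X=0, Z=0, U=1, W=3, Y=1) weight 1/231
  (X=0, Z=0, U=2, W=3, Y=0) weight 1/924
  (X=0, Z=0, U=2, W=3, Y=1) weight 1/462
  (X=0, Z=1, U=0, W=3, Y=0) weight 1/231
  (X=0, Z=1, U=0, W=3, Y=1) weight 2/231
  (X=1, Z=0, U=0, W=2, Y=0) weight 1/231
  (X=2, Z=0, U=0, W=1, Y=0) weight 2/1155
  … 80 more
Group by X:
  weight(X=0) = 3/44
  weight(X=1) = 3/44
  weight(X=2) = 1/11
  weight(X=3) = 3/44
Total weight = 3/44 + 3/44 + 1/11 + 3/44 = 13/44
P(X=0 | obs) = 3/44 / 13/44 = 3/13
P(X=1 | obs) = 3/44 / 13/44 = 3/13
P(X=2 | obs) = 1/11 / 13/44 = 4/13
P(X=3 | obs) = 3/44 / 13/44 = 3/13

P(X=0) = 3/13, P(X=1) = 3/13, P(X=2) = 4/13, P(X=3) = 3/13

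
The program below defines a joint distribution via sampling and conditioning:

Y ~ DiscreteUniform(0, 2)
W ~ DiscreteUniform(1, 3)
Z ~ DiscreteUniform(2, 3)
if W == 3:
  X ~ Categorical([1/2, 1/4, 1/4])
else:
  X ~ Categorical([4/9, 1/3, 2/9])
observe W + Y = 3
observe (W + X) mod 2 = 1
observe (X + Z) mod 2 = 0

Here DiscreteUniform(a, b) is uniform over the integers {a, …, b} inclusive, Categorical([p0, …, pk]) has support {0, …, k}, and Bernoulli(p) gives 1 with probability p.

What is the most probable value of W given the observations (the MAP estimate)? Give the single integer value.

argmax_v P(W = v | obs) = 3

Enumerate traces; 5 have nonzero weight after conditioning:
  (Y=0, W=3, Z=2, X=0) weight 1/36
  (Y=0, W=3, Z=2, X=2) weight 1/72
  (Y=1, W=2, Z=3, X=1) weight 1/54
  (Y=2, W=1, Z=2, X=0) weight 2/81
  (Y=2, W=1, Z=2, X=2) weight 1/81
Group by W:
  weight(W=1) = 1/27
  weight(W=2) = 1/54
  weight(W=3) = 1/24
Total weight = 1/27 + 1/54 + 1/24 = 7/72
P(W=1 | obs) = 1/27 / 7/72 = 8/21
P(W=2 | obs) = 1/54 / 7/72 = 4/21
P(W=3 | obs) = 1/24 / 7/72 = 3/7
argmax = 3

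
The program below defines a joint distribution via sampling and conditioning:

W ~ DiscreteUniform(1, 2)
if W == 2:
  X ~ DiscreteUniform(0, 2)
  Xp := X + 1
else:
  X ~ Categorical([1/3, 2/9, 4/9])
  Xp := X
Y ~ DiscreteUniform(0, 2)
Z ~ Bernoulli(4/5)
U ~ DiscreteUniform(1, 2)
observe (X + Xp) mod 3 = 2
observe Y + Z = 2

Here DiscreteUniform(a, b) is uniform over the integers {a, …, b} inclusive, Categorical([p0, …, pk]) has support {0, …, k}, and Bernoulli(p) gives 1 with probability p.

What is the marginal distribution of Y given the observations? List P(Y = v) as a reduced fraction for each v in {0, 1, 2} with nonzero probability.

Enumerate traces; 8 have nonzero weight after conditioning:
  (W=1, X=1, Y=1, Z=1, U=1) weight 2/135
  (W=1, X=1, Y=1, Z=1, U=2) weight 2/135
  (W=1, X=1, Y=2, Z=0, U=1) weight 1/270
  (W=1, X=1, Y=2, Z=0, U=2) weight 1/270
  (W=2, X=2, Y=1, Z=1, U=1) weight 1/45
  (W=2, X=2, Y=1, Z=1, U=2) weight 1/45
  (W=2, X=2, Y=2, Z=0, U=1) weight 1/180
  (W=2, X=2, Y=2, Z=0, U=2) weight 1/180
Group by Y:
  weight(Y=1) = 2/27
  weight(Y=2) = 1/54
Total weight = 2/27 + 1/54 = 5/54
P(Y=1 | obs) = 2/27 / 5/54 = 4/5
P(Y=2 | obs) = 1/54 / 5/54 = 1/5

P(Y=1) = 4/5, P(Y=2) = 1/5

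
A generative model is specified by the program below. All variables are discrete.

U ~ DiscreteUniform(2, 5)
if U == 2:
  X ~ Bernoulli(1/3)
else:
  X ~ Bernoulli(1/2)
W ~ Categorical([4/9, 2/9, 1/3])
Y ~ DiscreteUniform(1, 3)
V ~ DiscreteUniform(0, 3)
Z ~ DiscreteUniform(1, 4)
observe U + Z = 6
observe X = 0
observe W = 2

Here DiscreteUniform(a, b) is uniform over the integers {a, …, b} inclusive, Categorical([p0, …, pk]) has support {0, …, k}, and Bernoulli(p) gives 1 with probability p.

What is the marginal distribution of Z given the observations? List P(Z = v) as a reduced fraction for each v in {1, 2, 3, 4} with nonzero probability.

Enumerate traces; 48 have nonzero weight after conditioning:
  (U=2, X=0, W=2, Y=1, V=0, Z=4) weight 1/864
  (U=2, X=0, W=2, Y=1, V=1, Z=4) weight 1/864
  (U=2, X=0, W=2, Y=1, V=2, Z=4) weight 1/864
  (U=2, X=0, W=2, Y=1, V=3, Z=4) weight 1/864
  (U=2, X=0, W=2, Y=2, V=0, Z=4) weight 1/864
  (U=2, X=0, W=2, Y=2, V=1, Z=4) weight 1/864
  (U=2, X=0, W=2, Y=2, V=2, Z=4) weight 1/864
  (U=2, X=0, W=2, Y=2, V=3, Z=4) weight 1/864
  (U=3, X=0, W=2, Y=1, V=0, Z=3) weight 1/1152
  (U=4, X=0, W=2, Y=1, V=0, Z=2) weight 1/1152
  … 38 more
Group by Z:
  weight(Z=1) = 1/96
  weight(Z=2) = 1/96
  weight(Z=3) = 1/96
  weight(Z=4) = 1/72
Total weight = 1/96 + 1/96 + 1/96 + 1/72 = 13/288
P(Z=1 | obs) = 1/96 / 13/288 = 3/13
P(Z=2 | obs) = 1/96 / 13/288 = 3/13
P(Z=3 | obs) = 1/96 / 13/288 = 3/13
P(Z=4 | obs) = 1/72 / 13/288 = 4/13

P(Z=1) = 3/13, P(Z=2) = 3/13, P(Z=3) = 3/13, P(Z=4) = 4/13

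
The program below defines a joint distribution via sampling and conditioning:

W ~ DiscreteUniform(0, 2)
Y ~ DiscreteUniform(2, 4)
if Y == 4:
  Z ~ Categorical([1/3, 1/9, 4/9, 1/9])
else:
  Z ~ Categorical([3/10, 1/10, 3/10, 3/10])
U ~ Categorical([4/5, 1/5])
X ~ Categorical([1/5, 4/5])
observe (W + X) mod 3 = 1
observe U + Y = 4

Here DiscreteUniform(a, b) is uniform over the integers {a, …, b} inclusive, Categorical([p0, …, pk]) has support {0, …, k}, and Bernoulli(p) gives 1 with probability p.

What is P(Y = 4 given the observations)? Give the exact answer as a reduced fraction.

P(Y = 4 | obs) = 4/5

Enumerate traces; 16 have nonzero weight after conditioning:
  (W=0, Y=3, Z=0, U=1, X=1) weight 2/375
  (W=0, Y=3, Z=1, U=1, X=1) weight 2/1125
  (W=0, Y=3, Z=2, U=1, X=1) weight 2/375
  (W=0, Y=3, Z=3, U=1, X=1) weight 2/375
  (W=0, Y=4, Z=0, U=0, X=1) weight 16/675
  (W=0, Y=4, Z=1, U=0, X=1) weight 16/2025
  (W=0, Y=4, Z=2, U=0, X=1) weight 64/2025
  (W=0, Y=4, Z=3, U=0, X=1) weight 16/2025
  … 8 more
Group by Y:
  weight(Y=3) = 1/45
  weight(Y=4) = 4/45
Total weight = 1/45 + 4/45 = 1/9
P(Y=3 | obs) = 1/45 / 1/9 = 1/5
P(Y=4 | obs) = 4/45 / 1/9 = 4/5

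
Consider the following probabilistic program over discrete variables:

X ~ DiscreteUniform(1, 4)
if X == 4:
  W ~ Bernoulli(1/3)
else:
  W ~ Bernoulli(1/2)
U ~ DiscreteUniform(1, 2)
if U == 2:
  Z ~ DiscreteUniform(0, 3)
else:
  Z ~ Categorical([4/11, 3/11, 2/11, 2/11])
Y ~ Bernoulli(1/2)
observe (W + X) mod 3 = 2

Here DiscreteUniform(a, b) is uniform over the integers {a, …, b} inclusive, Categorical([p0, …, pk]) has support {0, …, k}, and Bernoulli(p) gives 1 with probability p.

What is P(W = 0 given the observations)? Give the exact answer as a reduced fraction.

Enumerate traces; 48 have nonzero weight after conditioning:
  (X=1, W=1, U=1, Z=0, Y=0) weight 1/88
  (X=1, W=1, U=1, Z=0, Y=1) weight 1/88
  (X=1, W=1, U=1, Z=1, Y=0) weight 3/352
  (X=1, W=1, U=1, Z=1, Y=1) weight 3/352
  (X=1, W=1, U=1, Z=2, Y=0) weight 1/176
  (X=1, W=1, U=1, Z=2, Y=1) weight 1/176
  (X=1, W=1, U=1, Z=3, Y=0) weight 1/176
  (X=1, W=1, U=1, Z=3, Y=1) weight 1/176
  (X=2, W=0, U=1, Z=0, Y=0) weight 1/88
  … 39 more
Group by W:
  weight(W=0) = 1/8
  weight(W=1) = 5/24
Total weight = 1/8 + 5/24 = 1/3
P(W=0 | obs) = 1/8 / 1/3 = 3/8
P(W=1 | obs) = 5/24 / 1/3 = 5/8

P(W = 0 | obs) = 3/8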